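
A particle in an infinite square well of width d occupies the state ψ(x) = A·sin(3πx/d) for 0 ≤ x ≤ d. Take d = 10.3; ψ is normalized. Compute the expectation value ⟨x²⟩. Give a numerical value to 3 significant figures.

⟨x^2⟩ ≈ 34.8

⟨x²⟩ = ∫ x^2 |ψ|² dx over the full domain.
With ∫₀^d sin²(nπx/d) dx = d/2, evaluating both integrals, ⟨x²⟩ = -d^2/(18·π^2) + d^2/3.
Putting d = 10.3 gives 34.77.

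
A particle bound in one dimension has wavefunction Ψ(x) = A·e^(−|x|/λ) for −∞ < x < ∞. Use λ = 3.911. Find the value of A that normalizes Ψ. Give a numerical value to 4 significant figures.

Require ∫ |Ψ|² dx = 1 over the whole domain.
Using ∫₀^∞ xⁿ e^(−αx) dx = n!/αⁿ⁺¹, carrying out the integral gives A² · λ.
Hence A² = 1/[λ].
With λ = 3.911: A² = 0.25569 and A = 0.50566.

A ≈ 0.5057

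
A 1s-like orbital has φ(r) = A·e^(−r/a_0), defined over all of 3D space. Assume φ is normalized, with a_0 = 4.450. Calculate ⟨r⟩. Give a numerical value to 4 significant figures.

The expectation value is the |φ|²-weighted average of r: ∫ r|φ|² 4πr² dr.
With ∫₀^∞ r^3 e^(−αr) dr = 3!/α^4, since the A² factors cancel between numerator and denominator, ⟨r⟩ = 3·a_0/2.
With a_0 = 4.450, ⟨r⟩ = 6.6750.

⟨r⟩ ≈ 6.675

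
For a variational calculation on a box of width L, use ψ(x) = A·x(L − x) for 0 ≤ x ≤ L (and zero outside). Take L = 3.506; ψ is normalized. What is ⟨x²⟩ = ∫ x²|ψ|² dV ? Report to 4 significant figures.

The expectation value is the |ψ|²-weighted average of x^2: ∫ x^2|ψ|² dx.
Evaluating both integrals, ⟨x²⟩ = 2·L^2/7.
With L = 3.506, ⟨x^2⟩ = 3.5120.

⟨x^2⟩ ≈ 3.512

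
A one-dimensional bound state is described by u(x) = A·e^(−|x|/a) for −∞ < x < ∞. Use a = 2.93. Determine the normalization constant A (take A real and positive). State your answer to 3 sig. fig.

We need A² ∫|f|² dx = 1, taking the integral from −∞ to ∞.
Using ∫₀^∞ xⁿ e^(−αx) dx = n!/αⁿ⁺¹, with u = A·e^(−|x|/a), the integral evaluates to A²·[a].
Setting this equal to 1 gives A² = 1/(a).
With a = 2.93: A² = 0.3413 and A = 0.5842.

A ≈ 0.584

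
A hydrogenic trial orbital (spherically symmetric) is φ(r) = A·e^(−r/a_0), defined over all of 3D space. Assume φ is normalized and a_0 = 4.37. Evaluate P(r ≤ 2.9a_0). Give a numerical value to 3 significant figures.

P ≈ 0.928

Integrate the radial probability density 4πr²|φ|² over r ≤ 2.9a_0.
The full normalization integral is A²·[π·a_0^3] = 1, fixing A².
Let u = r/a_0; then A², 4π and the length scale all cancel, so P = ∫_{0}^{2.9} u^2·e^(-2·u) du ÷ ∫_{0}^{∞} u^2·e^(-2·u) du.
With ∫ u^2·e^(-2·u) du = -(2·u^2 + 2·u + 1)·e^(-2·u)/4 + C, the region integral is 1/4 - 1181·e^(-29/5)/200 and the full one is 1/4.
Taking the ratio yields P = 0.9285.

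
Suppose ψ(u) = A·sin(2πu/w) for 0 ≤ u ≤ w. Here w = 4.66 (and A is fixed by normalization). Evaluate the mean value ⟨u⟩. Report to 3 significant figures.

The expectation value is the |ψ|²-weighted average of u: ∫ u|ψ|² du.
Evaluating both integrals, ⟨u⟩ = w/2.
Putting w = 4.66 gives 2.330.

⟨u⟩ ≈ 2.33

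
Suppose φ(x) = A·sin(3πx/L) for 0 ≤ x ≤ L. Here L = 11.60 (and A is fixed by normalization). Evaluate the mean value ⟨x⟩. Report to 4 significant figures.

⟨x⟩ ≈ 5.800

By definition ⟨x⟩ = ∫ x |φ(x)|² dx.
With ∫₀^L sin²(nπx/L) dx = L/2, since the A² factors cancel between numerator and denominator, ⟨x⟩ = L/2.
With L = 11.60, ⟨x⟩ = 5.8000.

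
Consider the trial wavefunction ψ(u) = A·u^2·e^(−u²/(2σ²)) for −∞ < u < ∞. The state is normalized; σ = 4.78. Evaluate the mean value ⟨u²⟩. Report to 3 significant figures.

⟨u^2⟩ ≈ 57.1

⟨u²⟩ = ∫ u^2 |ψ|² du over the full domain.
With ∫_{−∞}^{∞} u^(2m) e^(−αu²) du = (2m−1)!!·√π / (2^m α^(m+1/2)), evaluating both integrals, ⟨u²⟩ = 5·σ^2/2.
With σ = 4.78, ⟨u^2⟩ = 57.12.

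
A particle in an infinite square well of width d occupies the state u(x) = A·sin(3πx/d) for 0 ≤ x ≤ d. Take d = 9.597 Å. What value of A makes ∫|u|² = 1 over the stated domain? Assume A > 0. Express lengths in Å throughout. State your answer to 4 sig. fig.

A ≈ 0.4565 Å^(-1/2)

Require ∫ |u|² dx = 1 over the whole domain.
Carrying out the integral gives A² · d/2.
Plugging in d = 9.597 yields A = 0.45651.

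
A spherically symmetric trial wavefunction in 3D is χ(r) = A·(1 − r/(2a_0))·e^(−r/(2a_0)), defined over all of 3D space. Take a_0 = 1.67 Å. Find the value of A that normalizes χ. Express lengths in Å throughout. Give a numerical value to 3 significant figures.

A ≈ 0.0924 Å^(-3/2)

Normalization requires ∫|χ|² 4πr² dr = 1, integrated from 0 to ∞.
The angular integral contributes 4π, leaving ∫₀^∞ r²|χ|² dr.
With ∫₀^∞ r^4 e^(−αr) dr = 4!/α^5, ∫|χ|² 4πr² dr = A²·(8·π·a_0^3).
So A² = (8·π·a_0^3)^(−1).
Substituting a_0 = 1.67 gives A² = 0.008543, so A = 0.09243.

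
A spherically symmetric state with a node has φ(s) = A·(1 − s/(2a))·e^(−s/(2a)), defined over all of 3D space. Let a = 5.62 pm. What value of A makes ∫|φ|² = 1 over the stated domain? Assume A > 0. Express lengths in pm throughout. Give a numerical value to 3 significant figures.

Normalization requires ∫|φ|² 4πs² ds = 1, integrated from 0 to ∞.
The angular integral contributes 4π, leaving ∫₀^∞ s²|φ|² ds.
Using ∫₀^∞ sⁿ e^(−αs) ds = n!/αⁿ⁺¹, carrying out the integral gives A² · 8·π·a^3.
Hence A² = 1/[8·π·a^3].
With a = 5.62: A² = 0.0002242 and A = 0.01497.

A ≈ 0.0150 pm^(-3/2)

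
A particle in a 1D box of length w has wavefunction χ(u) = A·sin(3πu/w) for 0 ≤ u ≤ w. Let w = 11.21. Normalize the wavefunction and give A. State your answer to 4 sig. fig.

A ≈ 0.4224

The normalization condition is ∫|χ|² du = 1 from 0 to w.
With ∫₀^w sin²(nπu/w) du = w/2, carrying out the integral gives A² · w/2.
With w = 11.21: A² = 0.17841 and A = 0.42239.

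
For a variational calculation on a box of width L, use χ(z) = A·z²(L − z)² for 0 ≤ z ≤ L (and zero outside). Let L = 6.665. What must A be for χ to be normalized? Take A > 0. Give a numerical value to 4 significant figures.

A ≈ 0.004927

Require ∫ |χ|² dz = 1 over the whole domain.
Expanding the polynomial and integrating term by term, with χ = A·z²(L − z)², the integral evaluates to A²·[L^9/630].
With L = 6.665: A² = 0.000024274 and A = 0.0049269.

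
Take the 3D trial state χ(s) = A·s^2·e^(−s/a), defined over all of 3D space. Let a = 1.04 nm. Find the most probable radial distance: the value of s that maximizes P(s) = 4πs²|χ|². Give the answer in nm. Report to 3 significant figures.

Differentiate P(s) = 4πs²|χ|² with respect to s and set to zero.
Solving yields s = 3·a.
With a = 1.04, the most probable radial distance is 3.120 nm.

s ≈ 3.12 nm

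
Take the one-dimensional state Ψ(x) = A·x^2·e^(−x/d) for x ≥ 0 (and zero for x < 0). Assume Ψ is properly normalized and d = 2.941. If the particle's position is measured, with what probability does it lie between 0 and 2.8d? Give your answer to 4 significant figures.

P = ∫_{0}^{2.8d} |Ψ(x)|² dx.
Since A² = 1/(3·d^5/4), this is the region integral divided by the full normalization integral.
Substituting u = x/d, A² and the length scale cancel in the ratio: P = ∫_{0}^{2.8} u^4·e^(-2·u) du / ∫_{0}^{∞} u^4·e^(-2·u) du.
An antiderivative of u^4·e^(-2·u) is -(u^4/2 + u^3 + 3·u^2/2 + 3·u/2 + 3/4)·e^(-2·u); evaluating from 0 to 2.8 gives ≈ 0.493387, while the full integral is 3/4.
Evaluating gives P = 0.65785.

P ≈ 0.6578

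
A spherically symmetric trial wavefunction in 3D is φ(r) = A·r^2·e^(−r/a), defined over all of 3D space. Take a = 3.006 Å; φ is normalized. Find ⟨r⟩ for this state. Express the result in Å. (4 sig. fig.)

By definition ⟨r⟩ = ∫ r |φ(r)|² 4πr² dr.
Since the A² factors cancel between numerator and denominator, ⟨r⟩ = 7·a/2.
Putting a = 3.006 gives 10.521.

⟨r⟩ ≈ 10.52 Å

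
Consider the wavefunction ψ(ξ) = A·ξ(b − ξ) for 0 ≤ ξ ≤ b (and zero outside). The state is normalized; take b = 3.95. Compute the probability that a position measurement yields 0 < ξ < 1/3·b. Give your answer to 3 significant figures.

P = ∫_{0}^{1/3·b} |ψ(ξ)|² dξ.
Since A² = 1/(b^5/30), this is the region integral divided by the full normalization integral.
In terms of u = ξ/b (A² and the length scale cancel between numerator and denominator), P = [∫_{0}^{1/3} u^2·(1 - u)^2 du] / [∫_{0}^{1} u^2·(1 - u)^2 du].
Using ∫ u^2·(1 - u)^2 du = u^3·(6·u^2 - 15·u + 10)/30, the numerator is 17/2430 and the denominator is 1/30.
Evaluating gives P = 17/81.

P ≈ 0.210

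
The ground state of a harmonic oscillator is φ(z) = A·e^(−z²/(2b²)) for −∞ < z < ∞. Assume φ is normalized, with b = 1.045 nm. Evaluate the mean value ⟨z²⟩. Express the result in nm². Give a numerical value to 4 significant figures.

⟨z^2⟩ ≈ 0.5460 nm^2

By definition ⟨z²⟩ = ∫ z^2 |φ(z)|² dz.
With ∫_{−∞}^{∞} z^(2m) e^(−αz²) dz = (2m−1)!!·√π / (2^m α^(m+1/2)), evaluating both integrals, ⟨z²⟩ = b^2/2.
With b = 1.045, ⟨z^2⟩ = 0.54601.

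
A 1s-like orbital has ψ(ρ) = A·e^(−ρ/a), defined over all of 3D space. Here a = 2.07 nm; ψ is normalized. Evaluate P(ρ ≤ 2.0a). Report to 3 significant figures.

P ≈ 0.762

Integrate the radial probability density 4πρ²|ψ|² over ρ ≤ 2.0a.
A² is fixed by ∫₀^∞ 4πρ²|ψ|² dρ = 1, i.e. A² = (π·a^3)^(−1).
Substituting u = ρ/a, A², 4π and the length scale all cancel in the ratio: P = ∫_{0}^{2.0} u^2·e^(-2·u) du / ∫_{0}^{∞} u^2·e^(-2·u) du.
With ∫ u^2·e^(-2·u) du = -(2·u^2 + 2·u + 1)·e^(-2·u)/4 + C, the region integral is 1/4 - 13·e^(-4)/4 and the full one is 1/4.
The region integral divided by the full integral gives P = 0.7619.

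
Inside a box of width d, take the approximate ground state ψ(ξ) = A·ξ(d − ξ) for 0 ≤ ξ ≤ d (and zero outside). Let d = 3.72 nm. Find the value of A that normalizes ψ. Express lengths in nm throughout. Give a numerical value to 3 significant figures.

A ≈ 0.205 nm^(-5/2)

Require ∫ |ψ|² dξ = 1 over the whole domain.
∫|ψ|² dξ = A²·(d^5/30).
Substituting d = 3.72 gives A² = 0.04211, so A = 0.2052.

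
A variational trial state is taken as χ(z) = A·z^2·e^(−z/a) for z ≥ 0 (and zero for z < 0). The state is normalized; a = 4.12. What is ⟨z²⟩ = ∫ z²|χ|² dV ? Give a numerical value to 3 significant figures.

⟨z^2⟩ ≈ 127

⟨z²⟩ = ∫ z^2 |χ|² dz over the full domain.
Using ∫₀^∞ zⁿ e^(−αz) dz = n!/αⁿ⁺¹, evaluating both integrals, ⟨z²⟩ = 15·a^2/2.
With a = 4.12, ⟨z^2⟩ = 127.3.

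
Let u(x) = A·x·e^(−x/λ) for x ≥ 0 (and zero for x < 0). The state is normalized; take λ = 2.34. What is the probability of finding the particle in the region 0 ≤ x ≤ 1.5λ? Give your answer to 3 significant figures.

P ≈ 0.577

P = ∫_{0}^{1.5λ} |u(x)|² dx.
Since A² = 1/(λ^3/4), this is the region integral divided by the full normalization integral.
In terms of t = x/λ (A² and the length scale cancel between numerator and denominator), P = [∫_{0}^{1.5} t^2·e^(-2·t) dt] / [∫_{0}^{∞} t^2·e^(-2·t) dt].
Using ∫ t^2·e^(-2·t) dt = -(2·t^2 + 2·t + 1)·e^(-2·t)/4, the numerator is 1/4 - 17·e^(-3)/8 and the denominator is 1/4.
Evaluating gives P = 0.5768.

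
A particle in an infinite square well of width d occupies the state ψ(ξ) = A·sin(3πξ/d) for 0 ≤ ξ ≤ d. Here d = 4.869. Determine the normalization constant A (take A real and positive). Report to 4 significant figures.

We need A² ∫|f|² dξ = 1, taking the integral from 0 to d.
With ψ = A·sin(3πξ/d), the integral evaluates to A²·[d/2].
Setting this equal to 1 gives A² = 1/(d/2).
Plugging in d = 4.869 yields A = 0.64091.

A ≈ 0.6409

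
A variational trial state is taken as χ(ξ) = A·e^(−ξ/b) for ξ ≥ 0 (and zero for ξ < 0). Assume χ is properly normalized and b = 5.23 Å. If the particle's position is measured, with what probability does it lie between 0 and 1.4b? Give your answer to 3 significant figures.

P ≈ 0.939

The probability is P = ∫ |χ|² dξ over [0, 1.4b].
The normalization integral ∫|χ|²dξ over the whole domain equals b/2·A², and A² cancels in the ratio.
Let u = ξ/b; then A² and the length scale cancel, so P = ∫_{0}^{1.4} e^(-2·u) du ÷ ∫_{0}^{∞} e^(-2·u) du.
With ∫ e^(-2·u) du = -e^(-2·u)/2 + C, the region integral is 1/2 - e^(-14/5)/2 and the full one is 1/2.
Evaluating gives P = 0.9392.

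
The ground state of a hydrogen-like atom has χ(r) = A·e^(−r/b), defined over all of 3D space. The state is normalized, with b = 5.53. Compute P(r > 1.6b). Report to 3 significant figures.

P ≈ 0.380

Integrate the radial probability density 4πr²|χ|² over r > 1.6b.
Normalization gives A² = 1/(π·b^3).
Let u = r/b; then A², 4π and the length scale all cancel, so P = ∫_{1.6}^{∞} u^2·e^(-2·u) du ÷ ∫_{0}^{∞} u^2·e^(-2·u) du.
An antiderivative of u^2·e^(-2·u) is -(2·u^2 + 2·u + 1)·e^(-2·u)/4; evaluating from 1.6 to ∞ gives 233·e^(-16/5)/100, while the full integral is 1/4.
This evaluates to P = 0.3799.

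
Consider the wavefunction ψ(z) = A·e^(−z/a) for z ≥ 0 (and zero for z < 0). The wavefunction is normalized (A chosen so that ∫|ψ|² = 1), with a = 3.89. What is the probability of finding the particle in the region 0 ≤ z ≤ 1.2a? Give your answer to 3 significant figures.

P ≈ 0.909

|ψ|² is the probability density, so P = ∫_{0}^{1.2a} |ψ|² dz.
The normalization integral ∫|ψ|²dz over the whole domain equals a/2·A², and A² cancels in the ratio.
Let u = z/a; then A² and the length scale cancel, so P = ∫_{0}^{1.2} e^(-2·u) du ÷ ∫_{0}^{∞} e^(-2·u) du.
An antiderivative of e^(-2·u) is -e^(-2·u)/2; evaluating from 0 to 1.2 gives 1/2 - e^(-12/5)/2, while the full integral is 1/2.
The result is P = 0.9093.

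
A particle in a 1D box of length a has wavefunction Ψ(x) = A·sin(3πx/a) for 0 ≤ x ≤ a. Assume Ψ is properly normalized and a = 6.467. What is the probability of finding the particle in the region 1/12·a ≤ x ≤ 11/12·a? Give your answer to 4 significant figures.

|Ψ|² is the probability density, so P = ∫_{1/12·a}^{11/12·a} |Ψ|² dx.
With A² fixed by ∫|Ψ|² = 1, i.e. A² = (a/2)^(−1), substitute and integrate.
Let u = x/a; then A² and the length scale cancel, so P = ∫_{1/12}^{11/12} sin(3·π·u)^2 du ÷ ∫_{0}^{1} sin(3·π·u)^2 du.
Using ∫ sin(3·π·u)^2 du = u/2 - sin(6·π·u)/(12·π), the numerator is 1/(6·π) + 5/12 and the denominator is 1/2.
The result is P = (2 + 5·π)/(6·π).

P ≈ 0.9394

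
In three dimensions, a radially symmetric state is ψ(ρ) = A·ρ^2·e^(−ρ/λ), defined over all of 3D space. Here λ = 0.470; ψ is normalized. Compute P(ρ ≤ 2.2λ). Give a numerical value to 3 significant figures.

Integrate the radial probability density 4πρ²|ψ|² over ρ ≤ 2.2λ.
A² is fixed by ∫₀^∞ 4πρ²|ψ|² dρ = 1, i.e. A² = (45·π·λ^7/2)^(−1).
In terms of u = ρ/λ (A², 4π and the length scale all cancel between numerator and denominator), P = [∫_{0}^{2.2} u^6·e^(-2·u) du] / [∫_{0}^{∞} u^6·e^(-2·u) du].
An antiderivative of u^6·e^(-2·u) is -(4·u^6 + 12·u^5 + 30·u^4 + 60·u^3 + 90·u^2 + 90·u + 45)·e^(-2·u)/8; evaluating from 0 to 2.2 gives ≈ 0.87950, while the full integral is 45/8.
The region integral divided by the full integral gives P = 0.1564.

P ≈ 0.156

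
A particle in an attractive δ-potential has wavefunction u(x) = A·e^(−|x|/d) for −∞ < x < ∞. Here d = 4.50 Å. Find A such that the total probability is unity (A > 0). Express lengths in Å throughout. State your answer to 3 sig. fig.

Require ∫ |u|² dx = 1 over the whole domain.
Using ∫₀^∞ xⁿ e^(−αx) dx = n!/αⁿ⁺¹, carrying out the integral gives A² · d.
Hence A² = 1/[d].
Plugging in d = 4.50 yields A = 0.4714.

A ≈ 0.471 Å^(-1/2)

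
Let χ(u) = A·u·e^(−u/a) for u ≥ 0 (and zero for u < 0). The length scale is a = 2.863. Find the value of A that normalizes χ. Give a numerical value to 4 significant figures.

Normalization requires ∫|χ|² du = 1, integrated from 0 to ∞.
Using ∫₀^∞ uⁿ e^(−αu) du = n!/αⁿ⁺¹, with χ = A·u·e^(−u/a), the integral evaluates to A²·[a^3/4].
Plugging in a = 2.863 yields A = 0.41286.

A ≈ 0.4129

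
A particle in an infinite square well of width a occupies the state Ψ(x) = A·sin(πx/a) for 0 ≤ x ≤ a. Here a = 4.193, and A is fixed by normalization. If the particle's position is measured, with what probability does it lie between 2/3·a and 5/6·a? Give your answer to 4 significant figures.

P ≈ 0.1667

|Ψ|² is the probability density, so P = ∫_{2/3·a}^{5/6·a} |Ψ|² dx.
With A² fixed by ∫|Ψ|² = 1, i.e. A² = (a/2)^(−1), substitute and integrate.
In terms of u = x/a (A² and the length scale cancel between numerator and denominator), P = [∫_{2/3}^{5/6} sin(π·u)^2 du] / [∫_{0}^{1} sin(π·u)^2 du].
With ∫ sin(π·u)^2 du = u/2 - sin(2·π·u)/(4·π) + C, the region integral is 1/12 and the full one is 1/2.
Taking the ratio, P = 1/6.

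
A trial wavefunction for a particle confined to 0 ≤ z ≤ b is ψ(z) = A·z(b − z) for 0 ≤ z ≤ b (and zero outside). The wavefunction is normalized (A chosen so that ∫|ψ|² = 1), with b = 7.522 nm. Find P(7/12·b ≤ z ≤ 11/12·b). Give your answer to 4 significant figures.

P ≈ 0.3415

The probability is P = ∫ |ψ|² dz over [7/12·b, 11/12·b].
The normalization integral ∫|ψ|²dz over the whole domain equals b^5/30·A², and A² cancels in the ratio.
Substituting u = z/b, A² and the length scale cancel in the ratio: P = ∫_{7/12}^{11/12} u^2·(1 - u)^2 du / ∫_{0}^{1} u^2·(1 - u)^2 du.
An antiderivative of u^2·(1 - u)^2 is u^3·(6·u^2 - 15·u + 10)/30; evaluating from 7/12 to 11/12 gives ≈ 0.0113844, while the full integral is 1/30.
The result is P = 0.34153.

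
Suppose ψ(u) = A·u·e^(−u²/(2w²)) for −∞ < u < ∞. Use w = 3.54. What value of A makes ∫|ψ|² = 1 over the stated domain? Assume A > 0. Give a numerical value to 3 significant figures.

A ≈ 0.159

We need A² ∫|f|² du = 1, taking the integral from −∞ to ∞.
Differentiating ∫e^(−αu²) du = √(π/α) under α to get the higher moments, ∫|ψ|² du = A²·(√(π)·w^3/2).
Setting this equal to 1 gives A² = 1/(√(π)·w^3/2).
Plugging in w = 3.54 yields A = 0.1595.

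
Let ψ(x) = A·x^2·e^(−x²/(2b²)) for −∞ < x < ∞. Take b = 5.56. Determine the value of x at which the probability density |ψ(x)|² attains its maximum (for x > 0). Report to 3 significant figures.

x ≈ 7.86

Set d/dx [|ψ(x)|²] = 0 and solve for x > 0.
Solving yields x = √(2)·b.
With b = 5.56, the value of x > 0 at which the probability density is greatest is 7.863.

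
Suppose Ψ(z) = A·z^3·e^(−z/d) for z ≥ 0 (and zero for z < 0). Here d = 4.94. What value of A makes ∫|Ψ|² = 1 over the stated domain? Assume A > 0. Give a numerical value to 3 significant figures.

A ≈ 0.00157

Require ∫ |Ψ|² dz = 1 over the whole domain.
The integral (without the A² prefactor) comes out to 45·d^7/8.
Setting this equal to 1 gives A² = 1/(45·d^7/8).
With d = 4.94: A² = 0.000002476 and A = 0.001574.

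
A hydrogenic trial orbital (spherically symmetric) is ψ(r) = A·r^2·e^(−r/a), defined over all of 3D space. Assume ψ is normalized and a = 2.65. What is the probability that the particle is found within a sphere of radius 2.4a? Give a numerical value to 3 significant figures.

P ≈ 0.209

Integrate the radial probability density 4πr²|ψ|² over r ≤ 2.4a.
Normalization gives A² = 1/(45·π·a^7/2).
In terms of u = r/a (A², 4π and the length scale all cancel between numerator and denominator), P = [∫_{0}^{2.4} u^6·e^(-2·u) du] / [∫_{0}^{∞} u^6·e^(-2·u) du].
An antiderivative of u^6·e^(-2·u) is -(4·u^6 + 12·u^5 + 30·u^4 + 60·u^3 + 90·u^2 + 90·u + 45)·e^(-2·u)/8; evaluating from 0 to 2.4 gives ≈ 1.1767, while the full integral is 45/8.
This evaluates to P = 0.2092.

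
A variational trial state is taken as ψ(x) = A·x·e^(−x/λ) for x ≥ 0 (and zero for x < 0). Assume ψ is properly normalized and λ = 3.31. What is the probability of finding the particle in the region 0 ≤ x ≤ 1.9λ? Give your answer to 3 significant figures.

P ≈ 0.731

|ψ|² is the probability density, so P = ∫_{0}^{1.9λ} |ψ|² dx.
The normalization integral ∫|ψ|²dx over the whole domain equals λ^3/4·A², and A² cancels in the ratio.
Let u = x/λ; then A² and the length scale cancel, so P = ∫_{0}^{1.9} u^2·e^(-2·u) du ÷ ∫_{0}^{∞} u^2·e^(-2·u) du.
An antiderivative of u^2·e^(-2·u) is -(2·u^2 + 2·u + 1)·e^(-2·u)/4; evaluating from 0 to 1.9 gives 1/4 - 601·e^(-19/5)/200, while the full integral is 1/4.
Taking the ratio, P = 0.7311.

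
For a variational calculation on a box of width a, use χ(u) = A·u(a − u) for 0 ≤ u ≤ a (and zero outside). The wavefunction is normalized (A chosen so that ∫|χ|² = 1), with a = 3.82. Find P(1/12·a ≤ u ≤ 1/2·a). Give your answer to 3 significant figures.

P ≈ 0.495

The probability is P = ∫ |χ|² du over [1/12·a, 1/2·a].
With A² fixed by ∫|χ|² = 1, i.e. A² = (a^5/30)^(−1), substitute and integrate.
Substituting t = u/a, A² and the length scale cancel in the ratio: P = ∫_{1/12}^{1/2} t^2·(1 - t)^2 dt / ∫_{0}^{1} t^2·(1 - t)^2 dt.
Using ∫ t^2·(1 - t)^2 dt = t^3·(6·t^2 - 15·t + 10)/30, the numerator is ≈ 0.016497 and the denominator is 1/30.
The result is P = 0.4949.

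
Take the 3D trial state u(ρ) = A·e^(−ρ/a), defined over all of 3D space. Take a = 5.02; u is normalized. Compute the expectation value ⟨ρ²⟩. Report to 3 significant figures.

⟨ρ^2⟩ ≈ 75.6

⟨ρ²⟩ = ∫ ρ^2 |u|² 4πρ² dρ over the full domain.
Evaluating both integrals, ⟨ρ²⟩ = 3·a^2.
Putting a = 5.02 gives 75.60.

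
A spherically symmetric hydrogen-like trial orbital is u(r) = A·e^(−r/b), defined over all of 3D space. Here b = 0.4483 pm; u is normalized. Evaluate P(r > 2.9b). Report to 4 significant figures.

P = ∫ |u|² 4πr² dr over r > 2.9b.
Normalization gives A² = 1/(π·b^3).
In terms of t = r/b (A², 4π and the length scale all cancel between numerator and denominator), P = [∫_{2.9}^{∞} t^2·e^(-2·t) dt] / [∫_{0}^{∞} t^2·e^(-2·t) dt].
With ∫ t^2·e^(-2·t) dt = -(2·t^2 + 2·t + 1)·e^(-2·t)/4 + C, the region integral is 1181·e^(-29/5)/200 and the full one is 1/4.
Taking the ratio yields P = 0.071511.

P ≈ 0.07151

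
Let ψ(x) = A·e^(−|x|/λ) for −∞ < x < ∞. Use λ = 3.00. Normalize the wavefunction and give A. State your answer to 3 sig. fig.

The normalization condition is ∫|ψ|² dx = 1 from −∞ to ∞.
Carrying out the integral gives A² · λ.
So A² = (λ)^(−1).
Plugging in λ = 3.00 yields A = 0.5774.

A ≈ 0.577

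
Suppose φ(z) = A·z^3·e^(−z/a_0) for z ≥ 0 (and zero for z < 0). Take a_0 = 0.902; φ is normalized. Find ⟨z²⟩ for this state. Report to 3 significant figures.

⟨z^2⟩ ≈ 11.4

The expectation value is the |φ|²-weighted average of z^2: ∫ z^2|φ|² dz.
Recall ∫₀^∞ z^m e^(−z/β) dz = m!·β^(m+1), evaluating both integrals, ⟨z²⟩ = 14·a_0^2.
Putting a_0 = 0.902 gives 11.39.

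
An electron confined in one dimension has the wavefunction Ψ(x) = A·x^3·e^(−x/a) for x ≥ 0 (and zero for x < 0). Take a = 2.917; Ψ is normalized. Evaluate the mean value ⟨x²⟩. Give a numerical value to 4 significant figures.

⟨x^2⟩ ≈ 119.1

⟨x²⟩ = ∫ x^2 |Ψ|² dx over the full domain.
Evaluating both integrals, ⟨x²⟩ = 14·a^2.
With a = 2.917, ⟨x^2⟩ = 119.12.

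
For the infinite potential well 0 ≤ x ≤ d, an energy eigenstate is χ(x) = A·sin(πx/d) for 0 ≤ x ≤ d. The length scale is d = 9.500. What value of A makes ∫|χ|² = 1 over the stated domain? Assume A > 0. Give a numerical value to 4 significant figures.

Require ∫ |χ|² dx = 1 over the whole domain.
With ∫₀^d sin²(nπx/d) dx = d/2, the integral (without the A² prefactor) comes out to d/2.
So A² = (d/2)^(−1).
Substituting d = 9.500 gives A² = 0.21053, so A = 0.45883.

A ≈ 0.4588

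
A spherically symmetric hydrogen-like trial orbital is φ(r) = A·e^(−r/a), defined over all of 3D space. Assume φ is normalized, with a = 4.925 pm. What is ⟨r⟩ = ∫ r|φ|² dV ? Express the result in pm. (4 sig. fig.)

⟨r⟩ ≈ 7.388 pm

By definition ⟨r⟩ = ∫ r |φ(r)|² 4πr² dr.
Recall ∫₀^∞ r^m e^(−r/β) dr = m!·β^(m+1), evaluating both integrals, ⟨r⟩ = 3·a/2.
With a = 4.925, ⟨r⟩ = 7.3875.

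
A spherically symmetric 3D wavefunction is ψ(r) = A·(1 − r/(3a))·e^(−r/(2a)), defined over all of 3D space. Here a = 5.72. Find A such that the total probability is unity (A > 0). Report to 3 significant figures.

We need A² ∫|f|² 4πr² dr = 1, taking the integral from 0 to ∞.
With ψ = A·(1 − r/(3a))·e^(−r/(2a)), the integral evaluates to A²·[8·π·a^3/3].
Setting this equal to 1 gives A² = 1/(8·π·a^3/3).
Plugging in a = 5.72 yields A = 0.02525.

A ≈ 0.0253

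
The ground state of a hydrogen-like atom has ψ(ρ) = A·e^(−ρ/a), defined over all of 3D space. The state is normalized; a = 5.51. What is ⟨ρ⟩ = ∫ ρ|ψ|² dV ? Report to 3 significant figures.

⟨ρ⟩ ≈ 8.27

The expectation value is the |ψ|²-weighted average of ρ: ∫ ρ|ψ|² 4πρ² dρ.
Using ∫₀^∞ ρⁿ e^(−αρ) dρ = n!/αⁿ⁺¹, the ratio of the moment integral to the normalization integral gives ⟨ρ⟩ = 3·a/2.
With a = 5.51, ⟨ρ⟩ = 8.265.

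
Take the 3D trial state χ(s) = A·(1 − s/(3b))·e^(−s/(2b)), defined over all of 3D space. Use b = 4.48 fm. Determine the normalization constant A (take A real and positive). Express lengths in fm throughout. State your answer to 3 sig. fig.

The normalization condition is ∫|χ|² 4πs² ds = 1 from 0 to ∞.
(Spherical symmetry: dV = 4πs² ds.)
With ∫₀^∞ s^4 e^(−αs) ds = 4!/α^5, with χ = A·(1 − s/(3b))·e^(−s/(2b)), the integral evaluates to A²·[8·π·b^3/3].
So A² = (8·π·b^3/3)^(−1).
Substituting b = 4.48 gives A² = 0.001328, so A = 0.03644.

A ≈ 0.0364 fm^(-3/2)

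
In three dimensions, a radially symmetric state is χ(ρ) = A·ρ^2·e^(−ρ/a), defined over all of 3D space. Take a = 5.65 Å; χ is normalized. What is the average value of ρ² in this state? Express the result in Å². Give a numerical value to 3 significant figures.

⟨ρ^2⟩ ≈ 447 Å^2

The expectation value is the |χ|²-weighted average of ρ^2: ∫ ρ^2|χ|² 4πρ² dρ.
Using ∫₀^∞ ρⁿ e^(−αρ) dρ = n!/αⁿ⁺¹, the ratio of the moment integral to the normalization integral gives ⟨ρ²⟩ = 14·a^2.
With a = 5.65, ⟨ρ^2⟩ = 446.9.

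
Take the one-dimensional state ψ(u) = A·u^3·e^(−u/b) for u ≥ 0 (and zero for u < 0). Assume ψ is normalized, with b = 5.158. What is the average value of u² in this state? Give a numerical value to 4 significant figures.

⟨u^2⟩ ≈ 372.5

By definition ⟨u²⟩ = ∫ u^2 |ψ(u)|² du.
The ratio of the moment integral to the normalization integral gives ⟨u²⟩ = 14·b^2.
Putting b = 5.158 gives 372.47.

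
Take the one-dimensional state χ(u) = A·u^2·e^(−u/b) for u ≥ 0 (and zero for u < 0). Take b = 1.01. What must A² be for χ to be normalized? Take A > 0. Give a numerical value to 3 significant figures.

A^2 ≈ 1.27

The normalization condition is ∫|χ|² du = 1 from 0 to ∞.
With ∫₀^∞ u^4 e^(−αu) du = 4!/α^5, the integral (without the A² prefactor) comes out to 3·b^5/4.
Hence A² = 1/[3·b^5/4].
Plugging in b = 1.01 yields A = 1.126.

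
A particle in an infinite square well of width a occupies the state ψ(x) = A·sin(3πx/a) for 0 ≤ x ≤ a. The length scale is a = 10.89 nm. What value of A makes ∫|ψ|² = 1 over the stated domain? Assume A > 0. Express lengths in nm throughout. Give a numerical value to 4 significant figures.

A ≈ 0.4285 nm^(-1/2)

Require ∫ |ψ|² dx = 1 over the whole domain.
Using sin²θ = (1 − cos 2θ)/2, carrying out the integral gives A² · a/2.
Setting this equal to 1 gives A² = 1/(a/2).
With a = 10.89: A² = 0.18365 and A = 0.42855.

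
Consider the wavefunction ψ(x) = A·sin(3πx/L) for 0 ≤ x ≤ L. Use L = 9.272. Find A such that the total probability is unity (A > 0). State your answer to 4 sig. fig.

The normalization condition is ∫|ψ|² dx = 1 from 0 to L.
With ψ = A·sin(3πx/L), the integral evaluates to A²·[L/2].
Setting this equal to 1 gives A² = 1/(L/2).
Substituting L = 9.272 gives A² = 0.21570, so A = 0.46444.

A ≈ 0.4644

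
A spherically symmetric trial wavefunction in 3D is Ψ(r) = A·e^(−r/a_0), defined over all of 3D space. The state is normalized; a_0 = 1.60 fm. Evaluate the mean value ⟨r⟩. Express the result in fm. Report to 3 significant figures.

By definition ⟨r⟩ = ∫ r |Ψ(r)|² 4πr² dr.
Evaluating both integrals, ⟨r⟩ = 3·a_0/2.
Putting a_0 = 1.60 gives 2.400.

⟨r⟩ ≈ 2.40 fm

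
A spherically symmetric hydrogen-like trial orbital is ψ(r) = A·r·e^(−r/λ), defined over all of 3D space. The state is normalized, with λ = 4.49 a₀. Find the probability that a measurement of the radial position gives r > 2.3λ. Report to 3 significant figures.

With dV = 4πr²dr, the probability is ∫|ψ|² dV over r > 2.3λ.
A² is fixed by ∫₀^∞ 4πr²|ψ|² dr = 1, i.e. A² = (3·π·λ^5)^(−1).
Let u = r/λ; then A², 4π and the length scale all cancel, so P = ∫_{2.3}^{∞} u^4·e^(-2·u) du ÷ ∫_{0}^{∞} u^4·e^(-2·u) du.
An antiderivative of u^4·e^(-2·u) is -(u^4/2 + u^3 + 3·u^2/2 + 3·u/2 + 3/4)·e^(-2·u); evaluating from 2.3 to ∞ gives ≈ 0.38493, while the full integral is 3/4.
Taking the ratio yields P = 0.5132.

P ≈ 0.513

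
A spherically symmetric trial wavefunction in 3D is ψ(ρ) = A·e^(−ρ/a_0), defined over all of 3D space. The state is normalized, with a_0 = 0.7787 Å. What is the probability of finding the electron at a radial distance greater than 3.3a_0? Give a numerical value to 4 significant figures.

P = ∫ |ψ|² 4πρ² dρ over ρ > 3.3a_0.
The full normalization integral is A²·[π·a_0^3] = 1, fixing A².
Substituting u = ρ/a_0, A², 4π and the length scale all cancel in the ratio: P = ∫_{3.3}^{∞} u^2·e^(-2·u) du / ∫_{0}^{∞} u^2·e^(-2·u) du.
With ∫ u^2·e^(-2·u) du = -(2·u^2 + 2·u + 1)·e^(-2·u)/4 + C, the region integral is 1469·e^(-33/5)/200 and the full one is 1/4.
The region integral divided by the full integral gives P = 0.039968.

P ≈ 0.03997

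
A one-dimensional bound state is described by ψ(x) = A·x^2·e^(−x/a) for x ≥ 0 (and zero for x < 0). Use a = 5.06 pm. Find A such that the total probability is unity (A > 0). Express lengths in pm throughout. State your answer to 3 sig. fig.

The normalization condition is ∫|ψ|² dx = 1 from 0 to ∞.
Using ∫₀^∞ xⁿ e^(−αx) dx = n!/αⁿ⁺¹, the integral (without the A² prefactor) comes out to 3·a^5/4.
With a = 5.06: A² = 0.0004020 and A = 0.02005.

A ≈ 0.0200 pm^(-5/2)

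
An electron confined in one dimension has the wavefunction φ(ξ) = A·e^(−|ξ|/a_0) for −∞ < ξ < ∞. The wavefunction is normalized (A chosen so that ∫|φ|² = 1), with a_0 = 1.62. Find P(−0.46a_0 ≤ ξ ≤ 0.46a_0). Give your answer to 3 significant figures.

|φ|² is the probability density, so P = ∫_{−0.46a_0}^{0.46a_0} |φ|² dξ.
The normalization integral ∫|φ|²dξ over the whole domain equals a_0·A², and A² cancels in the ratio.
By symmetry take twice the ξ ≥ 0 contribution in numerator and denominator; the 2's cancel. In terms of u = ξ/a_0 (A² and the length scale cancel between numerator and denominator), P = [∫_{0}^{0.46} e^(-2·u) du] / [∫_{0}^{∞} e^(-2·u) du].
With ∫ e^(-2·u) du = -e^(-2·u)/2 + C, the region integral is 1/2 - e^(-23/25)/2 and the full one is 1/2.
Evaluating gives P = 0.6015.

P ≈ 0.601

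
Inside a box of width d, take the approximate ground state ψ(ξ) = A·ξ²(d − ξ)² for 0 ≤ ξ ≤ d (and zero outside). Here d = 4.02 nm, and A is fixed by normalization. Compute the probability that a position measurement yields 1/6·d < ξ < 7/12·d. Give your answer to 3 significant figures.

P ≈ 0.689

P = ∫_{1/6·d}^{7/12·d} |ψ(ξ)|² dξ.
Since A² = 1/(d^9/630), this is the region integral divided by the full normalization integral.
In terms of u = ξ/d (A² and the length scale cancel between numerator and denominator), P = [∫_{1/6}^{7/12} u^4·(1 - u)^4 du] / [∫_{0}^{1} u^4·(1 - u)^4 du].
Using ∫ u^4·(1 - u)^4 du = u^5·(70·u^4 - 315·u^3 + 540·u^2 - 420·u + 126)/630, the numerator is ≈ 0.0010932 and the denominator is 1/630.
The result is P = 0.6887.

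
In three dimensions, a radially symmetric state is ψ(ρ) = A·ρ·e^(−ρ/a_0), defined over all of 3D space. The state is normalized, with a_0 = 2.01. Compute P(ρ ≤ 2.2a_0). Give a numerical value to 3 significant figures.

With dV = 4πρ²dρ, the probability is ∫|ψ|² dV over ρ ≤ 2.2a_0.
A² is fixed by ∫₀^∞ 4πρ²|ψ|² dρ = 1, i.e. A² = (3·π·a_0^5)^(−1).
In terms of u = ρ/a_0 (A², 4π and the length scale all cancel between numerator and denominator), P = [∫_{0}^{2.2} u^4·e^(-2·u) du] / [∫_{0}^{∞} u^4·e^(-2·u) du].
Using ∫ u^4·e^(-2·u) du = -(u^4/2 + u^3 + 3·u^2/2 + 3·u/2 + 3/4)·e^(-2·u), the numerator is ≈ 0.33661 and the denominator is 3/4.
This evaluates to P = 0.4488.

P ≈ 0.449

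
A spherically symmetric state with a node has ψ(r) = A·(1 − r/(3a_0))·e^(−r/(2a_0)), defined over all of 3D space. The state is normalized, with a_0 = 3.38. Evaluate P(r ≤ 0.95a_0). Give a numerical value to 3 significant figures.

Integrate the radial probability density 4πr²|ψ|² over r ≤ 0.95a_0.
The full normalization integral is A²·[8·π·a_0^3/3] = 1, fixing A².
Let u = r/a_0; then A², 4π and the length scale all cancel, so P = ∫_{0}^{0.95} u^2·(1 - u/3)^2·e^(-u) du ÷ ∫_{0}^{∞} u^2·(1 - u/3)^2·e^(-u) du.
An antiderivative of u^2·(1 - u/3)^2·e^(-u) is (-u^4 + 2·u^3 - 3·u^2 - 6·u - 6)·e^(-u)/9; evaluating from 0 to 0.95 gives ≈ 0.086243, while the full integral is 2/3.
Taking the ratio yields P = 0.1294.

P ≈ 0.129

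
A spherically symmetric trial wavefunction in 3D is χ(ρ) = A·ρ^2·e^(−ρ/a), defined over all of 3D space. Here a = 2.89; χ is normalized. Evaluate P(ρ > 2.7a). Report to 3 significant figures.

P ≈ 0.702

With dV = 4πρ²dρ, the probability is ∫|χ|² dV over ρ > 2.7a.
The full normalization integral is A²·[45·π·a^7/2] = 1, fixing A².
Let u = ρ/a; then A², 4π and the length scale all cancel, so P = ∫_{2.7}^{∞} u^6·e^(-2·u) du ÷ ∫_{0}^{∞} u^6·e^(-2·u) du.
An antiderivative of u^6·e^(-2·u) is -(4·u^6 + 12·u^5 + 30·u^4 + 60·u^3 + 90·u^2 + 90·u + 45)·e^(-2·u)/8; evaluating from 2.7 to ∞ gives ≈ 3.9469, while the full integral is 45/8.
This evaluates to P = 0.7017.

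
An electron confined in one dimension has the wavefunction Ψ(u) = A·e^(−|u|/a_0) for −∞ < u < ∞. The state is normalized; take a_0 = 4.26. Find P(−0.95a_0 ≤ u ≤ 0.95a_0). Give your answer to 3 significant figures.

The probability is P = ∫ |Ψ|² du over [−0.95a_0, 0.95a_0].
The normalization integral ∫|Ψ|²du over the whole domain equals a_0·A², and A² cancels in the ratio.
By symmetry take twice the u ≥ 0 contribution in numerator and denominator; the 2's cancel. Substituting t = u/a_0, A² and the length scale cancel in the ratio: P = ∫_{0}^{0.95} e^(-2·t) dt / ∫_{0}^{∞} e^(-2·t) dt.
An antiderivative of e^(-2·t) is -e^(-2·t)/2; evaluating from 0 to 0.95 gives 1/2 - e^(-19/10)/2, while the full integral is 1/2.
Evaluating gives P = 0.8504.

P ≈ 0.850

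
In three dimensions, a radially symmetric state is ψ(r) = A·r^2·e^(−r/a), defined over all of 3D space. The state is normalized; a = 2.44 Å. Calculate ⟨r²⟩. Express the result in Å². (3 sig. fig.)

⟨r^2⟩ ≈ 83.4 Å^2

⟨r²⟩ = ∫ r^2 |ψ|² 4πr² dr over the full domain.
The ratio of the moment integral to the normalization integral gives ⟨r²⟩ = 14·a^2.
With a = 2.44, ⟨r^2⟩ = 83.35.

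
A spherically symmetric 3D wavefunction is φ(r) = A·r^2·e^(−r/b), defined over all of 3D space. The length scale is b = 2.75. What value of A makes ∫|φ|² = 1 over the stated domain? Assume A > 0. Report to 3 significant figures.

A ≈ 0.00345

Normalization requires ∫|φ|² 4πr² dr = 1, integrated from 0 to ∞.
The angular integral contributes 4π, leaving ∫₀^∞ r²|φ|² dr.
With ∫₀^∞ r^6 e^(−αr) dr = 6!/α^7, with φ = A·r^2·e^(−r/b), the integral evaluates to A²·[45·π·b^7/2].
Plugging in b = 2.75 yields A = 0.003449.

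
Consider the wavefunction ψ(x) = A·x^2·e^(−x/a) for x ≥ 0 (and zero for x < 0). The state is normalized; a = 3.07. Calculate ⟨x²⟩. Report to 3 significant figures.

By definition ⟨x²⟩ = ∫ x^2 |ψ(x)|² dx.
Using ∫₀^∞ xⁿ e^(−αx) dx = n!/αⁿ⁺¹, since the A² factors cancel between numerator and denominator, ⟨x²⟩ = 15·a^2/2.
Putting a = 3.07 gives 70.69.

⟨x^2⟩ ≈ 70.7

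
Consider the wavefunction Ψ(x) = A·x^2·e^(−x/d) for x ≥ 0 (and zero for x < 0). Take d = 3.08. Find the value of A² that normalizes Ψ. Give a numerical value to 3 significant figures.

The normalization condition is ∫|Ψ|² dx = 1 from 0 to ∞.
With ∫₀^∞ x^4 e^(−αx) dx = 4!/α^5, carrying out the integral gives A² · 3·d^5/4.
Setting this equal to 1 gives A² = 1/(3·d^5/4).
Plugging in d = 3.08 yields A = 0.06936.

A^2 ≈ 0.00481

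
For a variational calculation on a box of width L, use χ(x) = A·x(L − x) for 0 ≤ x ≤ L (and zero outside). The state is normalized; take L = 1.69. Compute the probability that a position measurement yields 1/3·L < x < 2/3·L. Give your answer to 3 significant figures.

P ≈ 0.580

P = ∫_{1/3·L}^{2/3·L} |χ(x)|² dx.
Since A² = 1/(L^5/30), this is the region integral divided by the full normalization integral.
Let u = x/L; then A² and the length scale cancel, so P = ∫_{1/3}^{2/3} u^2·(1 - u)^2 du ÷ ∫_{0}^{1} u^2·(1 - u)^2 du.
An antiderivative of u^2·(1 - u)^2 is u^3·(6·u^2 - 15·u + 10)/30; evaluating from 1/3 to 2/3 gives 47/2430, while the full integral is 1/30.
This works out to P = 47/81.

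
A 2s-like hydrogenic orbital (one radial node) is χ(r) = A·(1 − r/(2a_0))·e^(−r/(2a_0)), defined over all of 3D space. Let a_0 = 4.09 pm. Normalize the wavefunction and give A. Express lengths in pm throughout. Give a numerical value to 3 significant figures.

Normalization requires ∫|χ|² 4πr² dr = 1, integrated from 0 to ∞.
(Spherical symmetry: dV = 4πr² dr.)
Recall ∫₀^∞ r^m e^(−r/β) dr = m!·β^(m+1), with χ = A·(1 − r/(2a_0))·e^(−r/(2a_0)), the integral evaluates to A²·[8·π·a_0^3].
Setting this equal to 1 gives A² = 1/(8·π·a_0^3).
With a_0 = 4.09: A² = 0.0005816 and A = 0.02412.

A ≈ 0.0241 pm^(-3/2)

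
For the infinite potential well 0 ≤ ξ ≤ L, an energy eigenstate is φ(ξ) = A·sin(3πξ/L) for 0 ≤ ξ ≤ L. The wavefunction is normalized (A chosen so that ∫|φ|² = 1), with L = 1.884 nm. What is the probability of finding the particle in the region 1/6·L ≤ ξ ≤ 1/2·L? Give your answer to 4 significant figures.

The probability is P = ∫ |φ|² dξ over [1/6·L, 1/2·L].
Since A² = 1/(L/2), this is the region integral divided by the full normalization integral.
Let u = ξ/L; then A² and the length scale cancel, so P = ∫_{1/6}^{1/2} sin(3·π·u)^2 du ÷ ∫_{0}^{1} sin(3·π·u)^2 du.
With ∫ sin(3·π·u)^2 du = u/2 - sin(6·π·u)/(12·π) + C, the region integral is 1/6 and the full one is 1/2.
The result is P = 1/3.

P ≈ 0.3333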